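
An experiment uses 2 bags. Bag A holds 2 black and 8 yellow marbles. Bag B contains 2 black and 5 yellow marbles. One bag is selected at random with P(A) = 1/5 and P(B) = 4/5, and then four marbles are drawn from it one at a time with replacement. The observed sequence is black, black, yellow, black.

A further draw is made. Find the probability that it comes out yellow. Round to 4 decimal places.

Compute the likelihood of the observed sequence for each case: P(data | bag A) = (2/10)(2/10)(8/10)(2/10) = 0.0064; P(data | bag B) = (2/7)(2/7)(5/7)(2/7) = 0.01666.
Weighting by the prior gives 1/5 · 0.0064 = 0.00128, 4/5 · 0.01666 = 0.013328; these sum to 0.014608.
The posterior is then P(bag A | data) = 0.087625, P(bag B | data) = 0.91238.
The predictive probability is P(yellow next | data) = (4/5)(0.087625) + (5/7)(0.91238) = 0.7218.

0.7218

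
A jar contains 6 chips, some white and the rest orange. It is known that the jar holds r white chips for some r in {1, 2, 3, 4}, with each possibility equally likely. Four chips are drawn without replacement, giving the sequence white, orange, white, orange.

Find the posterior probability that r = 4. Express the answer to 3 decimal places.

0.286

The likelihood of the observed sequence under each hypothesis: P(data | r = 1) = (1/6)(5/5)(0/4) = 0; P(data | r = 2) = (2/6)(4/5)(1/4)(3/3) = 1/15; P(data | r = 3) = (3/6)(3/5)(2/4)(2/3) = 1/10; P(data | r = 4) = (4/6)(2/5)(3/4)(1/3) = 1/15.
Weighting by the prior gives 1/4 · 0 = 0, 1/4 · 1/15 = 1/60, 1/4 · 1/10 = 1/40, 1/4 · 1/15 = 1/60; summing to 7/120.
Therefore the posterior P(r = 4 | data) = (1/60) / (7/120) = 2/7.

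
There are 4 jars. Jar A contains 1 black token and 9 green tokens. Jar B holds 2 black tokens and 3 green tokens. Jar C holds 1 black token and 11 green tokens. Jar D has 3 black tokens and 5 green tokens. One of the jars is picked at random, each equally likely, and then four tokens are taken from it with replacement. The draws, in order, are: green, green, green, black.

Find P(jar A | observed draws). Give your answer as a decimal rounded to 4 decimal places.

For each hypothesis, P(data | H) works out to: P(data | jar A) = (9/10)(9/10)(9/10)(1/10) = 0.0729; P(data | jar B) = (3/5)(3/5)(3/5)(2/5) = 0.0864; P(data | jar C) = (11/12)(11/12)(11/12)(1/12) = 0.064188; P(data | jar D) = (5/8)(5/8)(5/8)(3/8) = 0.091553.
Weighting by the prior gives 1/4 · 0.0729 = 0.018225, 1/4 · 0.0864 = 0.0216, 1/4 · 0.064188 = 0.016047, 1/4 · 0.091553 = 0.022888; summing to 0.07876.
By Bayes' rule, P(jar A | data) = (0.018225) / (0.07876) = 0.2314.

0.2314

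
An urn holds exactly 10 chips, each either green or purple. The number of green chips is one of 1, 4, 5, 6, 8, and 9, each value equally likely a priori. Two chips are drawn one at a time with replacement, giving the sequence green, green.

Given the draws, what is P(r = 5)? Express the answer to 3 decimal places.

Under each hypothesis, the probability of the observed sequence is: P(data | r = 1) = (1/10)(1/10) = 1/100; P(data | r = 4) = (4/10)(4/10) = 4/25; P(data | r = 5) = (5/10)(5/10) = 1/4; P(data | r = 6) = (6/10)(6/10) = 9/25; P(data | r = 8) = (8/10)(8/10) = 16/25; P(data | r = 9) = (9/10)(9/10) = 81/100.
Weighting by the prior gives 1/6 · 1/100 = 1/600, 1/6 · 4/25 = 2/75, 1/6 · 1/4 = 1/24, 1/6 · 9/25 = 3/50, 1/6 · 16/25 = 8/75, 1/6 · 81/100 = 27/200; with total 223/600.
By Bayes' rule, P(r = 5 | data) = (1/24) / (223/600) = 25/223.

0.112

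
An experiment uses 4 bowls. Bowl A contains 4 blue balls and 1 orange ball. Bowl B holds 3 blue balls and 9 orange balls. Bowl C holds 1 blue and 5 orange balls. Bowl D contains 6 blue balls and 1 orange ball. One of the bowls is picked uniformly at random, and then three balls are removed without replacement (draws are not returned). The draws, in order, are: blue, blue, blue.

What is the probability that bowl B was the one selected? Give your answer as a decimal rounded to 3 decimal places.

0.005

Under each hypothesis, the probability of the observed sequence is: P(data | bowl A) = (4/5)(3/4)(2/3) = 0.4; P(data | bowl B) = (3/12)(2/11)(1/10) = 0.0045455; P(data | bowl C) = (1/6)(0/5) = 0; P(data | bowl D) = (6/7)(5/6)(4/5) = 0.57143.
Weighting by the prior gives 1/4 · 0.4 = 0.1, 1/4 · 0.0045455 = 0.0011364, 1/4 · 0 = 0, 1/4 · 0.57143 = 0.14286; summing to 0.24399.
By Bayes' rule, P(bowl B | data) = (0.0011364) / (0.24399) = 0.0046574.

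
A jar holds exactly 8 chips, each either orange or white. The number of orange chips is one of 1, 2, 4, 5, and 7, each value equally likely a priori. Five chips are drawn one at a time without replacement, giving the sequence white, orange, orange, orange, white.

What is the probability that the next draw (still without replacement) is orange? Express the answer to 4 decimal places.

The likelihood of the observed sequence under each hypothesis: P(data | r = 1) = (7/8)(1/7)(0/6) = 0; P(data | r = 2) = (6/8)(2/7)(1/6)(0/5) = 0; P(data | r = 4) = (4/8)(4/7)(3/6)(2/5)(3/4) = 0.042857; P(data | r = 5) = (3/8)(5/7)(4/6)(3/5)(2/4) = 0.053571; P(data | r = 7) = (1/8)(7/7)(6/6)(5/5)(0/4) = 0.
Weighting by the prior gives 1/5 · 0 = 0, 1/5 · 0 = 0, 1/5 · 0.042857 = 0.0085714, 1/5 · 0.053571 = 0.010714, 1/5 · 0 = 0; these sum to 0.019286.
Normalising, the posterior is P(r = 1 | data) = 0, P(r = 2 | data) = 0, P(r = 4 | data) = 0.44444, P(r = 5 | data) = 0.55556, P(r = 7 | data) = 0.
The predictive probability is P(orange next | data) = (1/3)(0.44444) + (2/3)(0.55556) = 0.51852.

0.5185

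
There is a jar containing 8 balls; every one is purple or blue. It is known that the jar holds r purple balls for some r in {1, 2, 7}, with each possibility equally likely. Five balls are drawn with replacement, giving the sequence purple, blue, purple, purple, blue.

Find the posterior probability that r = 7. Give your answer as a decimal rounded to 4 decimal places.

For each hypothesis, P(data | H) works out to: P(data | r = 1) = (1/8)(7/8)(1/8)(1/8)(7/8) = 0.0014954; P(data | r = 2) = (2/8)(6/8)(2/8)(2/8)(6/8) = 0.0087891; P(data | r = 7) = (7/8)(1/8)(7/8)(7/8)(1/8) = 0.010468.
Multiplying each by its prior: 1/3 · 0.0014954 = 0.00049845, 1/3 · 0.0087891 = 0.0029297, 1/3 · 0.010468 = 0.0034892; with total 0.0069173.
Therefore the posterior P(r = 7 | data) = (0.0034892) / (0.0069173) = 0.50441.

0.5044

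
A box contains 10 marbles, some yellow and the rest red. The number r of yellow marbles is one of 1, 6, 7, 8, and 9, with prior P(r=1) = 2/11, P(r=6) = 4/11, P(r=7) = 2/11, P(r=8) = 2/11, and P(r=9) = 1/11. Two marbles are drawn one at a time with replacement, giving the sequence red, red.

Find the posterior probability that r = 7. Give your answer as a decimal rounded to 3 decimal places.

0.071

Compute the likelihood of the observed sequence for each case: P(data | r = 1) = (9/10)(9/10) = 0.81; P(data | r = 6) = (4/10)(4/10) = 0.16; P(data | r = 7) = (3/10)(3/10) = 0.09; P(data | r = 8) = (2/10)(2/10) = 0.04; P(data | r = 9) = (1/10)(1/10) = 0.01.
The prior-weighted likelihoods are 2/11 · 0.81 = 0.14727, 4/11 · 0.16 = 0.058182, 2/11 · 0.09 = 0.016364, 2/11 · 0.04 = 0.0072727, 1/11 · 0.01 = 0.00090909; these sum to 0.23.
Therefore the posterior P(r = 7 | data) = (0.016364) / (0.23) = 0.071146.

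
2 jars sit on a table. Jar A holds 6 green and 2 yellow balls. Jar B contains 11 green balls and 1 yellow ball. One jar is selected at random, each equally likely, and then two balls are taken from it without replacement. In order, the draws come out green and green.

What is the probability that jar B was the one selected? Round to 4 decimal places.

Under each hypothesis, the probability of the observed sequence is: P(data | jar A) = (6/8)(5/7) = 15/28; P(data | jar B) = (11/12)(10/11) = 5/6.
Multiplying each by its prior: 1/2 · 15/28 = 15/56, 1/2 · 5/6 = 5/12; summing to 115/168.
Therefore the posterior P(jar B | data) = (5/12) / (115/168) = 14/23.

0.6087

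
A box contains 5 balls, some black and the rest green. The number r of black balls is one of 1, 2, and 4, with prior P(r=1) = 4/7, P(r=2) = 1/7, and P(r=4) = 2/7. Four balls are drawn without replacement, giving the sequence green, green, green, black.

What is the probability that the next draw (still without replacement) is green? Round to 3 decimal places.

The likelihood of the observed sequence under each hypothesis: P(data | r = 1) = (4/5)(3/4)(2/3)(1/2) = 1/5; P(data | r = 2) = (3/5)(2/4)(1/3)(2/2) = 1/10; P(data | r = 4) = (1/5)(0/4) = 0.
Multiplying each by its prior: 4/7 · 1/5 = 4/35, 1/7 · 1/10 = 1/70, 2/7 · 0 = 0; summing to 9/70.
The posterior is then P(r = 1 | data) = 8/9, P(r = 2 | data) = 1/9, P(r = 4 | data) = 0.
So P(green next | data) = Σ P(green next | H) P(H | data) = (1)(8/9) + (0)(1/9) = 8/9.

0.889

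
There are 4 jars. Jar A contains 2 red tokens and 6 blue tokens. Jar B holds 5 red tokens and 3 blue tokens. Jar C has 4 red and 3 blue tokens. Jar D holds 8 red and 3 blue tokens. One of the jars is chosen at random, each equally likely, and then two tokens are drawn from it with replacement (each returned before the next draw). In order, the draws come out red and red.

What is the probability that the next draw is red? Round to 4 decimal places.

0.6351

Under each hypothesis, the probability of the observed sequence is: P(data | jar A) = (2/8)(2/8) = 0.0625; P(data | jar B) = (5/8)(5/8) = 0.39062; P(data | jar C) = (4/7)(4/7) = 0.32653; P(data | jar D) = (8/11)(8/11) = 0.52893.
The prior-weighted likelihoods are 1/4 · 0.0625 = 0.015625, 1/4 · 0.39062 = 0.097656, 1/4 · 0.32653 = 0.081633, 1/4 · 0.52893 = 0.13223; with total 0.32715.
Dividing through by the total gives posterior P(jar A | data) = 0.047762, P(jar B | data) = 0.29851, P(jar C | data) = 0.24953, P(jar D | data) = 0.4042.
Averaging over the posterior, P(red next | data) = (1/4)(0.047762) + (5/8)(0.29851) + (4/7)(0.24953) + (8/11)(0.4042) = 0.63506.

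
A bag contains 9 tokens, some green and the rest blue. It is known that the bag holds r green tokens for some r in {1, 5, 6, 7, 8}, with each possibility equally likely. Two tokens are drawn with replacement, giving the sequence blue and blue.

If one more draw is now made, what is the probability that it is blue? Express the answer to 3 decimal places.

The likelihood of the observed sequence under each hypothesis: P(data | r = 1) = (8/9)(8/9) = 64/81; P(data | r = 5) = (4/9)(4/9) = 16/81; P(data | r = 6) = (3/9)(3/9) = 1/9; P(data | r = 7) = (2/9)(2/9) = 4/81; P(data | r = 8) = (1/9)(1/9) = 1/81.
Multiplying each by its prior: 1/5 · 64/81 = 64/405, 1/5 · 16/81 = 16/405, 1/5 · 1/9 = 1/45, 1/5 · 4/81 = 4/405, 1/5 · 1/81 = 1/405; with total 94/405.
Normalising, the posterior is P(r = 1 | data) = 32/47, P(r = 5 | data) = 8/47, P(r = 6 | data) = 9/94, P(r = 7 | data) = 2/47, P(r = 8 | data) = 1/94.
The predictive probability is P(blue next | data) = (8/9)(32/47) + (4/9)(8/47) + (1/3)(9/94) + (2/9)(2/47) + (1/9)(1/94) = 34/47.

0.723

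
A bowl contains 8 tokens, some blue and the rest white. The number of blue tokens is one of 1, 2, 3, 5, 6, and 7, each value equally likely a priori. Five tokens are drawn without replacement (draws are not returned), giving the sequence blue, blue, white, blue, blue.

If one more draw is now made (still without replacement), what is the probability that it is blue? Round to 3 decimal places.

The likelihood of the observed sequence under each hypothesis: P(data | r = 1) = (1/8)(0/7) = 0; P(data | r = 2) = (2/8)(1/7)(6/6)(0/5) = 0; P(data | r = 3) = (3/8)(2/7)(5/6)(1/5)(0/4) = 0; P(data | r = 5) = (5/8)(4/7)(3/6)(3/5)(2/4) = 3/56; P(data | r = 6) = (6/8)(5/7)(2/6)(4/5)(3/4) = 3/28; P(data | r = 7) = (7/8)(6/7)(1/6)(5/5)(4/4) = 1/8.
Weighting by the prior gives 1/6 · 0 = 0, 1/6 · 0 = 0, 1/6 · 0 = 0, 1/6 · 3/56 = 1/112, 1/6 · 3/28 = 1/56, 1/6 · 1/8 = 1/48; with total 1/21.
Dividing through by the total gives posterior P(r = 1 | data) = 0, P(r = 2 | data) = 0, P(r = 3 | data) = 0, P(r = 5 | data) = 3/16, P(r = 6 | data) = 3/8, P(r = 7 | data) = 7/16.
The predictive probability is P(blue next | data) = (1/3)(3/16) + (2/3)(3/8) + (1)(7/16) = 3/4.

0.750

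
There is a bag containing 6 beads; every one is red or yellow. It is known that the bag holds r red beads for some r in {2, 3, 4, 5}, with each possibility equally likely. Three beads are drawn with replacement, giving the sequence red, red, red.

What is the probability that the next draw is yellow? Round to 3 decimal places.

0.272

For each hypothesis, P(data | H) works out to: P(data | r = 2) = (2/6)(2/6)(2/6) = 1/27; P(data | r = 3) = (3/6)(3/6)(3/6) = 1/8; P(data | r = 4) = (4/6)(4/6)(4/6) = 8/27; P(data | r = 5) = (5/6)(5/6)(5/6) = 125/216.
The prior-weighted likelihoods are 1/4 · 1/27 = 1/108, 1/4 · 1/8 = 1/32, 1/4 · 8/27 = 2/27, 1/4 · 125/216 = 125/864; with total 7/27.
The posterior is then P(r = 2 | data) = 1/28, P(r = 3 | data) = 27/224, P(r = 4 | data) = 2/7, P(r = 5 | data) = 125/224.
The predictive probability is P(yellow next | data) = (2/3)(1/28) + (1/2)(27/224) + (1/3)(2/7) + (1/6)(125/224) = 61/224.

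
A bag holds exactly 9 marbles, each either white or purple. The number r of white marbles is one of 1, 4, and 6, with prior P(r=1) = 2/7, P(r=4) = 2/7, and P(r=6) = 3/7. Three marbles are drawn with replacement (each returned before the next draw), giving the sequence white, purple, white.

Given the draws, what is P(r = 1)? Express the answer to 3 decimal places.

The likelihood of the observed sequence under each hypothesis: P(data | r = 1) = (1/9)(8/9)(1/9) = 0.010974; P(data | r = 4) = (4/9)(5/9)(4/9) = 0.10974; P(data | r = 6) = (6/9)(3/9)(6/9) = 0.14815.
Multiplying each by its prior: 2/7 · 0.010974 = 0.0031354, 2/7 · 0.10974 = 0.031354, 3/7 · 0.14815 = 0.063492; these sum to 0.097982.
So P(r = 1 | data) = (0.0031354) / (0.097982) = 0.032.

0.032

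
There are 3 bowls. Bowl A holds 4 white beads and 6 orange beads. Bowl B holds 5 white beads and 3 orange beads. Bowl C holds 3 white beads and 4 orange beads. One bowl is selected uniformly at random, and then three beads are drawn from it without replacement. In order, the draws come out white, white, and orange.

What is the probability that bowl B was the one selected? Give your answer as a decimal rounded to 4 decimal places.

0.4545

Compute the likelihood of the observed sequence for each case: P(data | bowl A) = (4/10)(3/9)(6/8) = 1/10; P(data | bowl B) = (5/8)(4/7)(3/6) = 5/28; P(data | bowl C) = (3/7)(2/6)(4/5) = 4/35.
Weighting by the prior gives 1/3 · 1/10 = 1/30, 1/3 · 5/28 = 5/84, 1/3 · 4/35 = 4/105; summing to 11/84.
Therefore the posterior P(bowl B | data) = (5/84) / (11/84) = 5/11.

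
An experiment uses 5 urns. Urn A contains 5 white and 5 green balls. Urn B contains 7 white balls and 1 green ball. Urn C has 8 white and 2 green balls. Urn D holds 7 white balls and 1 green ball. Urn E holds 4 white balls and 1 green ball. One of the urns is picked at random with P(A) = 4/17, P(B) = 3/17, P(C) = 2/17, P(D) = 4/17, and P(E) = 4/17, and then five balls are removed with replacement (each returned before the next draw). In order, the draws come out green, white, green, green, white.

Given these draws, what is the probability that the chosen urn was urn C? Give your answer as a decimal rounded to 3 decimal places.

Under each hypothesis, the probability of the observed sequence is: P(data | urn A) = (5/10)(5/10)(5/10)(5/10)(5/10) = 0.03125; P(data | urn B) = (1/8)(7/8)(1/8)(1/8)(7/8) = 0.0014954; P(data | urn C) = (2/10)(8/10)(2/10)(2/10)(8/10) = 0.00512; P(data | urn D) = (1/8)(7/8)(1/8)(1/8)(7/8) = 0.0014954; P(data | urn E) = (1/5)(4/5)(1/5)(1/5)(4/5) = 0.00512.
Multiplying each by its prior: 4/17 · 0.03125 = 0.0073529, 3/17 · 0.0014954 = 0.00026389, 2/17 · 0.00512 = 0.00060235, 4/17 · 0.0014954 = 0.00035185, 4/17 · 0.00512 = 0.0012047; with total 0.0097757.
Therefore the posterior P(urn C | data) = (0.00060235) / (0.0097757) = 0.061617.

0.062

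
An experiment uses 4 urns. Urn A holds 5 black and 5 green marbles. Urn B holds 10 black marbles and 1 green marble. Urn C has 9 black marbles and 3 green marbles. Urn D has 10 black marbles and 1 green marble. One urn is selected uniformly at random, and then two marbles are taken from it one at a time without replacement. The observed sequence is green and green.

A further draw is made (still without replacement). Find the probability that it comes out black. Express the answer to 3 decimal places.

0.672

For each hypothesis, P(data | H) works out to: P(data | urn A) = (5/10)(4/9) = 2/9; P(data | urn B) = (1/11)(0/10) = 0; P(data | urn C) = (3/12)(2/11) = 1/22; P(data | urn D) = (1/11)(0/10) = 0.
Multiplying each by its prior: 1/4 · 2/9 = 1/18, 1/4 · 0 = 0, 1/4 · 1/22 = 1/88, 1/4 · 0 = 0; summing to 53/792.
Normalising, the posterior is P(urn A | data) = 44/53, P(urn B | data) = 0, P(urn C | data) = 9/53, P(urn D | data) = 0.
So P(black next | data) = Σ P(black next | H) P(H | data) = (5/8)(44/53) + (9/10)(9/53) = 178/265.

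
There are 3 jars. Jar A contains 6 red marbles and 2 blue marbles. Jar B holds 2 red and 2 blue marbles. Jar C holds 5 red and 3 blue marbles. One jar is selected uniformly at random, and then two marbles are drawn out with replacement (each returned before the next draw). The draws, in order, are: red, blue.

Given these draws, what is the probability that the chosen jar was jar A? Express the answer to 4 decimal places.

0.2791

For each hypothesis, P(data | H) works out to: P(data | jar A) = (6/8)(2/8) = 3/16; P(data | jar B) = (2/4)(2/4) = 1/4; P(data | jar C) = (5/8)(3/8) = 15/64.
Weighting by the prior gives 1/3 · 3/16 = 1/16, 1/3 · 1/4 = 1/12, 1/3 · 15/64 = 5/64; summing to 43/192.
By Bayes' rule, P(jar A | data) = (1/16) / (43/192) = 12/43.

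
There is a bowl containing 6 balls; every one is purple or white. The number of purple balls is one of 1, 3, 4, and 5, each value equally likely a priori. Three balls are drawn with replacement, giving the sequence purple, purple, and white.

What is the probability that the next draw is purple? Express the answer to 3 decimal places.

For each hypothesis, P(data | H) works out to: P(data | r = 1) = (1/6)(1/6)(5/6) = 5/216; P(data | r = 3) = (3/6)(3/6)(3/6) = 1/8; P(data | r = 4) = (4/6)(4/6)(2/6) = 4/27; P(data | r = 5) = (5/6)(5/6)(1/6) = 25/216.
Weighting by the prior gives 1/4 · 5/216 = 5/864, 1/4 · 1/8 = 1/32, 1/4 · 4/27 = 1/27, 1/4 · 25/216 = 25/864; with total 89/864.
The posterior is then P(r = 1 | data) = 5/89, P(r = 3 | data) = 27/89, P(r = 4 | data) = 32/89, P(r = 5 | data) = 25/89.
So P(purple next | data) = Σ P(purple next | H) P(H | data) = (1/6)(5/89) + (1/2)(27/89) + (2/3)(32/89) + (5/6)(25/89) = 113/178.

0.635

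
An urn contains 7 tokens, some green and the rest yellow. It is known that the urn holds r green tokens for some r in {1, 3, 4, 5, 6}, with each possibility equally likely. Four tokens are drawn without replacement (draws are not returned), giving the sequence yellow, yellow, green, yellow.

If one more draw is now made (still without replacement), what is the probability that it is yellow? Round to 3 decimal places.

Compute the likelihood of the observed sequence for each case: P(data | r = 1) = (6/7)(5/6)(1/5)(4/4) = 1/7; P(data | r = 3) = (4/7)(3/6)(3/5)(2/4) = 3/35; P(data | r = 4) = (3/7)(2/6)(4/5)(1/4) = 1/35; P(data | r = 5) = (2/7)(1/6)(5/5)(0/4) = 0; P(data | r = 6) = (1/7)(0/6) = 0.
Multiplying each by its prior: 1/5 · 1/7 = 1/35, 1/5 · 3/35 = 3/175, 1/5 · 1/35 = 1/175, 1/5 · 0 = 0, 1/5 · 0 = 0; with total 9/175.
Normalising, the posterior is P(r = 1 | data) = 5/9, P(r = 3 | data) = 1/3, P(r = 4 | data) = 1/9, P(r = 5 | data) = 0, P(r = 6 | data) = 0.
So P(yellow next | data) = Σ P(yellow next | H) P(H | data) = (1)(5/9) + (1/3)(1/3) + (0)(1/9) = 2/3.

0.667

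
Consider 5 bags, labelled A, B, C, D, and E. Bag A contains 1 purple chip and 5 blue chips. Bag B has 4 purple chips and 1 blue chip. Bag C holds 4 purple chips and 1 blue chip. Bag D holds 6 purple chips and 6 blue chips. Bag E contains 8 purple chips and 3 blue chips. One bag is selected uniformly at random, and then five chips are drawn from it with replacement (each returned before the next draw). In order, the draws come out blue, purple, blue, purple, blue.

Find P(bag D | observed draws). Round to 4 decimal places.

Under each hypothesis, the probability of the observed sequence is: P(data | bag A) = (5/6)(1/6)(5/6)(1/6)(5/6) = 0.016075; P(data | bag B) = (1/5)(4/5)(1/5)(4/5)(1/5) = 0.00512; P(data | bag C) = (1/5)(4/5)(1/5)(4/5)(1/5) = 0.00512; P(data | bag D) = (6/12)(6/12)(6/12)(6/12)(6/12) = 0.03125; P(data | bag E) = (3/11)(8/11)(3/11)(8/11)(3/11) = 0.01073.
The prior-weighted likelihoods are 1/5 · 0.016075 = 0.003215, 1/5 · 0.00512 = 0.001024, 1/5 · 0.00512 = 0.001024, 1/5 · 0.03125 = 0.00625, 1/5 · 0.01073 = 0.0021459; summing to 0.013659.
By Bayes' rule, P(bag D | data) = (0.00625) / (0.013659) = 0.45758.

0.4576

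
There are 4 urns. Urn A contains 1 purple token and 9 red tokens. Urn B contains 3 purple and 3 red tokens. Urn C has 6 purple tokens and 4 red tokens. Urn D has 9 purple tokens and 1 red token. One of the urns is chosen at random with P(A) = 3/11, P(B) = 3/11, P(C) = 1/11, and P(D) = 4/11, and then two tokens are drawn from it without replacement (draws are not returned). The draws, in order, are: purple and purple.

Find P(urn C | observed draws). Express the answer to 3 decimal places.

For each hypothesis, P(data | H) works out to: P(data | urn A) = (1/10)(0/9) = 0; P(data | urn B) = (3/6)(2/5) = 1/5; P(data | urn C) = (6/10)(5/9) = 1/3; P(data | urn D) = (9/10)(8/9) = 4/5.
Weighting by the prior gives 3/11 · 0 = 0, 3/11 · 1/5 = 3/55, 1/11 · 1/3 = 1/33, 4/11 · 4/5 = 16/55; summing to 62/165.
Therefore the posterior P(urn C | data) = (1/33) / (62/165) = 5/62.

0.081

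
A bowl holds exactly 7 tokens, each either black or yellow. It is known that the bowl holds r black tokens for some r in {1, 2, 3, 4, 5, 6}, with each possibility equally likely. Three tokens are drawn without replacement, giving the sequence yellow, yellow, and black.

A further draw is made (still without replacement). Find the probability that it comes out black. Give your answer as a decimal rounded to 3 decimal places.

Under each hypothesis, the probability of the observed sequence is: P(data | r = 1) = (6/7)(5/6)(1/5) = 1/7; P(data | r = 2) = (5/7)(4/6)(2/5) = 4/21; P(data | r = 3) = (4/7)(3/6)(3/5) = 6/35; P(data | r = 4) = (3/7)(2/6)(4/5) = 4/35; P(data | r = 5) = (2/7)(1/6)(5/5) = 1/21; P(data | r = 6) = (1/7)(0/6) = 0.
Weighting by the prior gives 1/6 · 1/7 = 1/42, 1/6 · 4/21 = 2/63, 1/6 · 6/35 = 1/35, 1/6 · 4/35 = 2/105, 1/6 · 1/21 = 1/126, 1/6 · 0 = 0; these sum to 1/9.
Normalising, the posterior is P(r = 1 | data) = 3/14, P(r = 2 | data) = 2/7, P(r = 3 | data) = 9/35, P(r = 4 | data) = 6/35, P(r = 5 | data) = 1/14, P(r = 6 | data) = 0.
So P(black next | data) = Σ P(black next | H) P(H | data) = (0)(3/14) + (1/4)(2/7) + (1/2)(9/35) + (3/4)(6/35) + (1)(1/14) = 2/5.

0.400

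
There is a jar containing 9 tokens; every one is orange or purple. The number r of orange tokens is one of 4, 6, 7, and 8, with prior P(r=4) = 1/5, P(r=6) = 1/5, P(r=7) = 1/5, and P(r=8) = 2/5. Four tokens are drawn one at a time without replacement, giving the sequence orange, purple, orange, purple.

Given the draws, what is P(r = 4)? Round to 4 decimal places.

Under each hypothesis, the probability of the observed sequence is: P(data | r = 4) = (4/9)(5/8)(3/7)(4/6) = 5/63; P(data | r = 6) = (6/9)(3/8)(5/7)(2/6) = 5/84; P(data | r = 7) = (7/9)(2/8)(6/7)(1/6) = 1/36; P(data | r = 8) = (8/9)(1/8)(7/7)(0/6) = 0.
The prior-weighted likelihoods are 1/5 · 5/63 = 1/63, 1/5 · 5/84 = 1/84, 1/5 · 1/36 = 1/180, 2/5 · 0 = 0; with total 1/30.
So P(r = 4 | data) = (1/63) / (1/30) = 10/21.

0.4762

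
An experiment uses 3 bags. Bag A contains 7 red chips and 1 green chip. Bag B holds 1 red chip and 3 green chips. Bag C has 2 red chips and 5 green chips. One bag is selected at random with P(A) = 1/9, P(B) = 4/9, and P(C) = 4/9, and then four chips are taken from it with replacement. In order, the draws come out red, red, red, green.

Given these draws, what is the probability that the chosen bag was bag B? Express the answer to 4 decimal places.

The likelihood of the observed sequence under each hypothesis: P(data | bag A) = (7/8)(7/8)(7/8)(1/8) = 0.08374; P(data | bag B) = (1/4)(1/4)(1/4)(3/4) = 0.011719; P(data | bag C) = (2/7)(2/7)(2/7)(5/7) = 0.01666.
The prior-weighted likelihoods are 1/9 · 0.08374 = 0.0093045, 4/9 · 0.011719 = 0.0052083, 4/9 · 0.01666 = 0.0074043; these sum to 0.021917.
So P(bag B | data) = (0.0052083) / (0.021917) = 0.23764.

0.2376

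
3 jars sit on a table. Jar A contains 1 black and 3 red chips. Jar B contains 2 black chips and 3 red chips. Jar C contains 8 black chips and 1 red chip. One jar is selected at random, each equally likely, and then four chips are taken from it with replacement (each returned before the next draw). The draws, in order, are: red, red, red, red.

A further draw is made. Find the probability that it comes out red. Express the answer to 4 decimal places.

Under each hypothesis, the probability of the observed sequence is: P(data | jar A) = (3/4)(3/4)(3/4)(3/4) = 0.31641; P(data | jar B) = (3/5)(3/5)(3/5)(3/5) = 0.1296; P(data | jar C) = (1/9)(1/9)(1/9)(1/9) = 0.00015242.
Multiplying each by its prior: 1/3 · 0.31641 = 0.10547, 1/3 · 0.1296 = 0.0432, 1/3 · 0.00015242 = 5.0805e-05; these sum to 0.14872.
The posterior is then P(jar A | data) = 0.70918, P(jar B | data) = 0.29048, P(jar C | data) = 0.00034162.
Averaging over the posterior, P(red next | data) = (3/4)(0.70918) + (3/5)(0.29048) + (1/9)(0.00034162) = 0.70621.

0.7062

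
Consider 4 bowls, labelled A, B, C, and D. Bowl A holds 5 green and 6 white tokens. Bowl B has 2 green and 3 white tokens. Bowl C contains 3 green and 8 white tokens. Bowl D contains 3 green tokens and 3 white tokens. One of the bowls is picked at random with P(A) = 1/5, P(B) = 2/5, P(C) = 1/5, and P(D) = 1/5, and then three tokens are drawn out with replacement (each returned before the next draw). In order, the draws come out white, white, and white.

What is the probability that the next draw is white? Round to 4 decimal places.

Compute the likelihood of the observed sequence for each case: P(data | bowl A) = (6/11)(6/11)(6/11) = 0.16228; P(data | bowl B) = (3/5)(3/5)(3/5) = 0.216; P(data | bowl C) = (8/11)(8/11)(8/11) = 0.38467; P(data | bowl D) = (3/6)(3/6)(3/6) = 0.125.
Multiplying each by its prior: 1/5 · 0.16228 = 0.032457, 2/5 · 0.216 = 0.0864, 1/5 · 0.38467 = 0.076935, 1/5 · 0.125 = 0.025; these sum to 0.22079.
Dividing through by the total gives posterior P(bowl A | data) = 0.147, P(bowl B | data) = 0.39132, P(bowl C | data) = 0.34845, P(bowl D | data) = 0.11323.
The predictive probability is P(white next | data) = (6/11)(0.147) + (3/5)(0.39132) + (8/11)(0.34845) + (1/2)(0.11323) = 0.62501.

0.6250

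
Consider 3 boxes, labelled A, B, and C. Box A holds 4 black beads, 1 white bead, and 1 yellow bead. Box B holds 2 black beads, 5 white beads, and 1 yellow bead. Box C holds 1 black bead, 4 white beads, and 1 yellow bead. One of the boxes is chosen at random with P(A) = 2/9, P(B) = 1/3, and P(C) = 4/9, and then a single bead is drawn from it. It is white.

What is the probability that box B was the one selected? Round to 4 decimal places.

0.3846

Compute the likelihood of this draw for each case: P(data | box A) = (1/6) = 1/6; P(data | box B) = (5/8) = 5/8; P(data | box C) = (4/6) = 2/3.
Multiplying each by its prior: 2/9 · 1/6 = 1/27, 1/3 · 5/8 = 5/24, 4/9 · 2/3 = 8/27; with total 13/24.
By Bayes' rule, P(box B | data) = (5/24) / (13/24) = 5/13.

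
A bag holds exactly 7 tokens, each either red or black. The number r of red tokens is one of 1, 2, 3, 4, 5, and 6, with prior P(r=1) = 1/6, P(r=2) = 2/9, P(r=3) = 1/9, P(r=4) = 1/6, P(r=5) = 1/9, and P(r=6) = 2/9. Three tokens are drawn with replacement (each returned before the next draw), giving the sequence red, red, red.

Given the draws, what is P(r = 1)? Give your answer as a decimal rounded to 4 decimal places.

Compute the likelihood of the observed sequence for each case: P(data | r = 1) = (1/7)(1/7)(1/7) = 0.0029155; P(data | r = 2) = (2/7)(2/7)(2/7) = 0.023324; P(data | r = 3) = (3/7)(3/7)(3/7) = 0.078717; P(data | r = 4) = (4/7)(4/7)(4/7) = 0.18659; P(data | r = 5) = (5/7)(5/7)(5/7) = 0.36443; P(data | r = 6) = (6/7)(6/7)(6/7) = 0.62974.
Weighting by the prior gives 1/6 · 0.0029155 = 0.00048591, 2/9 · 0.023324 = 0.005183, 1/9 · 0.078717 = 0.0087464, 1/6 · 0.18659 = 0.031098, 1/9 · 0.36443 = 0.040492, 2/9 · 0.62974 = 0.13994; these sum to 0.22595.
Hence P(r = 1 | data) = (0.00048591) / (0.22595) = 0.0021505.

0.0022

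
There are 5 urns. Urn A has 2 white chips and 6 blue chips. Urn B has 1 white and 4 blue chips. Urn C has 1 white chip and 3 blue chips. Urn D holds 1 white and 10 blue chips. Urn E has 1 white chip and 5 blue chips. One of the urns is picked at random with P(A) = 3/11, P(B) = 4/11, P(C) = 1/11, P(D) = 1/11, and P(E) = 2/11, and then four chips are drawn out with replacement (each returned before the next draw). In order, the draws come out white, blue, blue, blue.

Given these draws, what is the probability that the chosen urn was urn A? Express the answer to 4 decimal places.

Under each hypothesis, the probability of the observed sequence is: P(data | urn A) = (2/8)(6/8)(6/8)(6/8) = 0.10547; P(data | urn B) = (1/5)(4/5)(4/5)(4/5) = 0.1024; P(data | urn C) = (1/4)(3/4)(3/4)(3/4) = 0.10547; P(data | urn D) = (1/11)(10/11)(10/11)(10/11) = 0.068301; P(data | urn E) = (1/6)(5/6)(5/6)(5/6) = 0.096451.
Multiplying each by its prior: 3/11 · 0.10547 = 0.028764, 4/11 · 0.1024 = 0.037236, 1/11 · 0.10547 = 0.0095881, 1/11 · 0.068301 = 0.0062092, 2/11 · 0.096451 = 0.017536; summing to 0.099334.
So P(urn A | data) = (0.028764) / (0.099334) = 0.28957.

0.2896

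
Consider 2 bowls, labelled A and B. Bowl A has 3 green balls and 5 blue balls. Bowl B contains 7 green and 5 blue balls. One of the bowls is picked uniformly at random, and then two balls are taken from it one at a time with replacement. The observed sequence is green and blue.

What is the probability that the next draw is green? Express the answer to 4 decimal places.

0.4811

For each hypothesis, P(data | H) works out to: P(data | bowl A) = (3/8)(5/8) = 0.23438; P(data | bowl B) = (7/12)(5/12) = 0.24306.
The prior-weighted likelihoods are 1/2 · 0.23438 = 0.11719, 1/2 · 0.24306 = 0.12153; summing to 0.23872.
Normalising, the posterior is P(bowl A | data) = 0.49091, P(bowl B | data) = 0.50909.
So P(green next | data) = Σ P(green next | H) P(H | data) = (3/8)(0.49091) + (7/12)(0.50909) = 0.48106.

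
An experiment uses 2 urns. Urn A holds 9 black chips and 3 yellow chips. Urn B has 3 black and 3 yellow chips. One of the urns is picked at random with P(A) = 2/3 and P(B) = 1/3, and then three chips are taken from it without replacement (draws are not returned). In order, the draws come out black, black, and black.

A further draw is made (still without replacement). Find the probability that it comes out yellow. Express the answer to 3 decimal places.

Compute the likelihood of the observed sequence for each case: P(data | urn A) = (9/12)(8/11)(7/10) = 21/55; P(data | urn B) = (3/6)(2/5)(1/4) = 1/20.
The prior-weighted likelihoods are 2/3 · 21/55 = 14/55, 1/3 · 1/20 = 1/60; summing to 179/660.
The posterior is then P(urn A | data) = 168/179, P(urn B | data) = 11/179.
So P(yellow next | data) = Σ P(yellow next | H) P(H | data) = (1/3)(168/179) + (1)(11/179) = 67/179.

0.374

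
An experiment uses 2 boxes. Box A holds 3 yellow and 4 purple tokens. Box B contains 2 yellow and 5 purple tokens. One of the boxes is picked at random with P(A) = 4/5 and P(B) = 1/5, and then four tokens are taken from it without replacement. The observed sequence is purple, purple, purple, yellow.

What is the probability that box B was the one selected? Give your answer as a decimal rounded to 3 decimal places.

The likelihood of the observed sequence under each hypothesis: P(data | box A) = (4/7)(3/6)(2/5)(3/4) = 3/35; P(data | box B) = (5/7)(4/6)(3/5)(2/4) = 1/7.
Weighting by the prior gives 4/5 · 3/35 = 12/175, 1/5 · 1/7 = 1/35; summing to 17/175.
Therefore the posterior P(box B | data) = (1/35) / (17/175) = 5/17.

0.294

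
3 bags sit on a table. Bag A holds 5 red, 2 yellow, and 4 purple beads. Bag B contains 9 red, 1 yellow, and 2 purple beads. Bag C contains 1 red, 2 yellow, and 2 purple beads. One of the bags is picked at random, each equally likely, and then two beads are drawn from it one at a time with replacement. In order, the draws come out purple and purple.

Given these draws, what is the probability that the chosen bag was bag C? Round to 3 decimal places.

0.500

Compute the likelihood of the observed sequence for each case: P(data | bag A) = (4/11)(4/11) = 0.13223; P(data | bag B) = (2/12)(2/12) = 0.027778; P(data | bag C) = (2/5)(2/5) = 0.16.
Multiplying each by its prior: 1/3 · 0.13223 = 0.044077, 1/3 · 0.027778 = 0.0092593, 1/3 · 0.16 = 0.053333; these sum to 0.10667.
By Bayes' rule, P(bag C | data) = (0.053333) / (0.10667) = 0.49999.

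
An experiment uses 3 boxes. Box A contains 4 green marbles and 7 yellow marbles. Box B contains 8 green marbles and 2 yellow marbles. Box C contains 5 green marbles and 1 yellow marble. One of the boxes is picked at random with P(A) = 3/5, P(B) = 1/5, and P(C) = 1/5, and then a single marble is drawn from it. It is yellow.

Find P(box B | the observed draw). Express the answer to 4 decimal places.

Under each hypothesis, the probability of this draw is: P(data | box A) = (7/11) = 0.63636; P(data | box B) = (2/10) = 0.2; P(data | box C) = (1/6) = 0.16667.
The prior-weighted likelihoods are 3/5 · 0.63636 = 0.38182, 1/5 · 0.2 = 0.04, 1/5 · 0.16667 = 0.033333; these sum to 0.45515.
Hence P(box B | data) = (0.04) / (0.45515) = 0.087883.

0.0879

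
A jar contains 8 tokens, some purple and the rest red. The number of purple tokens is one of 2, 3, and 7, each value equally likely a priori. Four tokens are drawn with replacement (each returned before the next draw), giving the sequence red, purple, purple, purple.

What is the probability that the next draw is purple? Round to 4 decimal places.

The likelihood of the observed sequence under each hypothesis: P(data | r = 2) = (6/8)(2/8)(2/8)(2/8) = 0.011719; P(data | r = 3) = (5/8)(3/8)(3/8)(3/8) = 0.032959; P(data | r = 7) = (1/8)(7/8)(7/8)(7/8) = 0.08374.
The prior-weighted likelihoods are 1/3 · 0.011719 = 0.0039062, 1/3 · 0.032959 = 0.010986, 1/3 · 0.08374 = 0.027913; with total 0.042806.
Normalising, the posterior is P(r = 2 | data) = 0.091255, P(r = 3 | data) = 0.25665, P(r = 7 | data) = 0.65209.
So P(purple next | data) = Σ P(purple next | H) P(H | data) = (1/4)(0.091255) + (3/8)(0.25665) + (7/8)(0.65209) = 0.68964.

0.6896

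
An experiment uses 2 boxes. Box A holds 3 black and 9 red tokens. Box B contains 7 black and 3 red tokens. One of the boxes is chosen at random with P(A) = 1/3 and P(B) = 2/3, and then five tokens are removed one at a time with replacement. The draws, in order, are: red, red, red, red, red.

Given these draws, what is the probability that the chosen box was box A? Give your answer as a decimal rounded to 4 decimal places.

Under each hypothesis, the probability of the observed sequence is: P(data | box A) = (9/12)(9/12)(9/12)(9/12)(9/12) = 0.2373; P(data | box B) = (3/10)(3/10)(3/10)(3/10)(3/10) = 0.00243.
The prior-weighted likelihoods are 1/3 · 0.2373 = 0.079102, 2/3 · 0.00243 = 0.00162; with total 0.080722.
By Bayes' rule, P(box A | data) = (0.079102) / (0.080722) = 0.97993.

0.9799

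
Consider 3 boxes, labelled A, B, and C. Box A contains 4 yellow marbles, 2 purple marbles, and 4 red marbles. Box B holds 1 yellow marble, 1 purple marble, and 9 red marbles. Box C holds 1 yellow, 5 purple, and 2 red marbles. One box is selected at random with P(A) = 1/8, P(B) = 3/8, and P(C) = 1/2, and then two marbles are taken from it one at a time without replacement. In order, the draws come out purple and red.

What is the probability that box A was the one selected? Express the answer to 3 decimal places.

For each hypothesis, P(data | H) works out to: P(data | box A) = (2/10)(4/9) = 0.088889; P(data | box B) = (1/11)(9/10) = 0.081818; P(data | box C) = (5/8)(2/7) = 0.17857.
The prior-weighted likelihoods are 1/8 · 0.088889 = 0.011111, 3/8 · 0.081818 = 0.030682, 1/2 · 0.17857 = 0.089286; with total 0.13108.
Therefore the posterior P(box A | data) = (0.011111) / (0.13108) = 0.084767.

0.085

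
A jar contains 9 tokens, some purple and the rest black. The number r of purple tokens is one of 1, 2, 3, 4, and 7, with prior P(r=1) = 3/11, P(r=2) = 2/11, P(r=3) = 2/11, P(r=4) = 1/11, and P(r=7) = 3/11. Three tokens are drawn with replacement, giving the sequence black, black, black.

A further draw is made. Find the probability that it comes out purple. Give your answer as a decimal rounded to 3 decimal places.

For each hypothesis, P(data | H) works out to: P(data | r = 1) = (8/9)(8/9)(8/9) = 0.70233; P(data | r = 2) = (7/9)(7/9)(7/9) = 0.47051; P(data | r = 3) = (6/9)(6/9)(6/9) = 0.2963; P(data | r = 4) = (5/9)(5/9)(5/9) = 0.17147; P(data | r = 7) = (2/9)(2/9)(2/9) = 0.010974.
The prior-weighted likelihoods are 3/11 · 0.70233 = 0.19155, 2/11 · 0.47051 = 0.085547, 2/11 · 0.2963 = 0.053872, 1/11 · 0.17147 = 0.015588, 3/11 · 0.010974 = 0.0029929; these sum to 0.34954.
Normalising, the posterior is P(r = 1 | data) = 0.54798, P(r = 2 | data) = 0.24474, P(r = 3 | data) = 0.15412, P(r = 4 | data) = 0.044595, P(r = 7 | data) = 0.0085623.
The predictive probability is P(purple next | data) = (1/9)(0.54798) + (2/9)(0.24474) + (1/3)(0.15412) + (4/9)(0.044595) + (7/9)(0.0085623) = 0.19313.

0.193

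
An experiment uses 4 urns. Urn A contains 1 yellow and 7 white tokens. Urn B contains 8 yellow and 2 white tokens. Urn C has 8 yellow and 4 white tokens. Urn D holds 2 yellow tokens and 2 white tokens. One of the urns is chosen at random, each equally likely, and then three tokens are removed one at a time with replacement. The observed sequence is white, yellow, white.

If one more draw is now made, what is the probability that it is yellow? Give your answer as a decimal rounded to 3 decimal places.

0.457

For each hypothesis, P(data | H) works out to: P(data | urn A) = (7/8)(1/8)(7/8) = 0.095703; P(data | urn B) = (2/10)(8/10)(2/10) = 0.032; P(data | urn C) = (4/12)(8/12)(4/12) = 0.074074; P(data | urn D) = (2/4)(2/4)(2/4) = 0.125.
Multiplying each by its prior: 1/4 · 0.095703 = 0.023926, 1/4 · 0.032 = 0.008, 1/4 · 0.074074 = 0.018519, 1/4 · 0.125 = 0.03125; with total 0.081694.
The posterior is then P(urn A | data) = 0.29287, P(urn B | data) = 0.097926, P(urn C | data) = 0.22668, P(urn D | data) = 0.38252.
Averaging over the posterior, P(yellow next | data) = (1/8)(0.29287) + (4/5)(0.097926) + (2/3)(0.22668) + (1/2)(0.38252) = 0.45733.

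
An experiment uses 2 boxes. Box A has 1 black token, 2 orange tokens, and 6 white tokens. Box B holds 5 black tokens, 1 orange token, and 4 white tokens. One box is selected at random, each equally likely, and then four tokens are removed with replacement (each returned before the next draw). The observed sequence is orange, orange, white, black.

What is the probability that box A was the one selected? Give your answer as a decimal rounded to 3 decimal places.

0.647

For each hypothesis, P(data | H) works out to: P(data | box A) = (2/9)(2/9)(6/9)(1/9) = 0.003658; P(data | box B) = (1/10)(1/10)(4/10)(5/10) = 0.002.
Weighting by the prior gives 1/2 · 0.003658 = 0.001829, 1/2 · 0.002 = 0.001; these sum to 0.002829.
Hence P(box A | data) = (0.001829) / (0.002829) = 0.64652.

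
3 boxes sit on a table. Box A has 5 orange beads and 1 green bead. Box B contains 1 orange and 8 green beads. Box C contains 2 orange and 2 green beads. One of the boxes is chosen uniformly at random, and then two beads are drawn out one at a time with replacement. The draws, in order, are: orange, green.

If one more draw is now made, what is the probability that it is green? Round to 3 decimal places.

0.484

Under each hypothesis, the probability of the observed sequence is: P(data | box A) = (5/6)(1/6) = 5/36; P(data | box B) = (1/9)(8/9) = 8/81; P(data | box C) = (2/4)(2/4) = 1/4.
Weighting by the prior gives 1/3 · 5/36 = 5/108, 1/3 · 8/81 = 8/243, 1/3 · 1/4 = 1/12; these sum to 79/486.
Dividing through by the total gives posterior P(box A | data) = 45/158, P(box B | data) = 16/79, P(box C | data) = 81/158.
The predictive probability is P(green next | data) = (1/6)(45/158) + (8/9)(16/79) + (1/2)(81/158) = 344/711.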